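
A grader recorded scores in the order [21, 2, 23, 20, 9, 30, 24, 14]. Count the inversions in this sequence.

Count, for each position, how many later elements it exceeds:
21 → 2, 20, 9, 14 → 4
2 → none → 0
23 → 20, 9, 14 → 3
20 → 9, 14 → 2
9 → none → 0
30 → 24, 14 → 2
24 → 14 → 1
14 → none → 0
Sum: 4 + 0 + 3 + 2 + 0 + 2 + 1 + 0 = 12

12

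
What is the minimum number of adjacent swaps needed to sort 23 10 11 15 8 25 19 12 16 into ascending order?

16 adjacent swaps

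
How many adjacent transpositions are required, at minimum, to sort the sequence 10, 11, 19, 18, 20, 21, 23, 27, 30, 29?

The minimum number of adjacent swaps to sort an array equals its inversion count, since every such swap removes exactly one inversion.
Count inversions — for each element, later elements that are smaller:
10: none → 0
11: none → 0
19: 18 → 1
18: none → 0
20: none → 0
21: none → 0
23: none → 0
27: none → 0
30: 29 → 1
29: none → 0
Total inversions: 0 + 0 + 1 + 0 + 0 + 0 + 0 + 0 + 1 + 0 = 2

2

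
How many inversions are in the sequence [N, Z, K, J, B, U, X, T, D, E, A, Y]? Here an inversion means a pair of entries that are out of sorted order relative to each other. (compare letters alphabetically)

39

For each element, count later entries that are smaller:
N → K, J, B, D, E, A → 6
Z → K, J, B, U, X, T, D, E, A, Y → 10
K → J, B, D, E, A → 5
J → B, D, E, A → 4
B → A → 1
U → T, D, E, A → 4
X → T, D, E, A → 4
T → D, E, A → 3
D → A → 1
E → A → 1
A → none → 0
Y → none → 0
Sum: 6 + 10 + 5 + 4 + 1 + 4 + 4 + 3 + 1 + 1 + 0 + 0 = 39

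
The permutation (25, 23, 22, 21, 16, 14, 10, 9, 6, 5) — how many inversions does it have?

45

Element-by-element contributions:
25 → 23, 22, 21, 16, 14, 10, 9, 6, 5 → 9
23 → 22, 21, 16, 14, 10, 9, 6, 5 → 8
22 → 21, 16, 14, 10, 9, 6, 5 → 7
21 → 16, 14, 10, 9, 6, 5 → 6
16 → 14, 10, 9, 6, 5 → 5
14 → 10, 9, 6, 5 → 4
10 → 9, 6, 5 → 3
9 → 6, 5 → 2
6 → 5 → 1
5 → none → 0
Sum: 9 + 8 + 7 + 6 + 5 + 4 + 3 + 2 + 1 + 0 = 45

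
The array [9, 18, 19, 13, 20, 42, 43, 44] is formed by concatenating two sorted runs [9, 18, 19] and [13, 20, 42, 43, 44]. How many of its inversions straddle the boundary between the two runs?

Cross-inversions: 2

For each element r of the right run, count left-run elements greater than r:
r = 13: 18, 19 → 2
r = 20: none → 0
r = 42: none → 0
r = 43: none → 0
r = 44: none → 0
Cross-inversions: 2 + 0 + 0 + 0 + 0 = 2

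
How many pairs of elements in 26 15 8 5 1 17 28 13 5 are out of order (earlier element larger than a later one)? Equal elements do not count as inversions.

21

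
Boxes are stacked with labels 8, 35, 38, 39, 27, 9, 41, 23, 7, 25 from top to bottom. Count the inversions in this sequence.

For each element, count later entries that are smaller:
8 → 7 → 1
35 → 27, 9, 23, 7, 25 → 5
38 → 27, 9, 23, 7, 25 → 5
39 → 27, 9, 23, 7, 25 → 5
27 → 9, 23, 7, 25 → 4
9 → 7 → 1
41 → 23, 7, 25 → 3
23 → 7 → 1
7 → none → 0
25 → none → 0
Sum: 1 + 5 + 5 + 5 + 4 + 1 + 3 + 1 + 0 + 0 = 25

25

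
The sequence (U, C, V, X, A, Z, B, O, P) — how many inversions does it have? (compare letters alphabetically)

18

Element-by-element contributions:
U: 5
C: 2
V: 4
X: 4
A: 0
Z: 3
B: 0
O: 0
P: 0
Sum: 5 + 2 + 4 + 4 + 0 + 3 + 0 + 0 + 0 = 18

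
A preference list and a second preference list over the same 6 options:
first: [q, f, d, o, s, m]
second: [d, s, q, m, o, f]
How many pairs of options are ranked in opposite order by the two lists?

Assign each item its position (1..6) in the first ordering, then rewrite the second ordering as that position sequence:
positions: q→1, f→2, d→3, o→4, s→5, m→6
second ordering as positions: [3, 5, 1, 6, 4, 2]
Discordant pairs = inversions in this position sequence.
3: 1, 2 → 2
5: 1, 4, 2 → 3
1: 0
6: 4, 2 → 2
4: 2 → 1
2: 0
Total: 2 + 3 + 0 + 2 + 1 + 0 = 8

8 pairs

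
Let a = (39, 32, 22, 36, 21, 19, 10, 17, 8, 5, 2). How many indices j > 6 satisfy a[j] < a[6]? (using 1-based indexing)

5

The element at index 6 is 19.
Elements after it: 10, 17, 8, 5, 2
Those smaller than 19: 10, 17, 8, 5, 2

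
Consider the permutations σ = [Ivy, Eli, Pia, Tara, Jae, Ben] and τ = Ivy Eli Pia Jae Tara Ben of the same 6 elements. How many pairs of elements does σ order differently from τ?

1 discordant pair

Assign each item its position (1..6) in the first ordering, then rewrite the second ordering as that position sequence:
positions: Ivy→1, Eli→2, Pia→3, Tara→4, Jae→5, Ben→6
second ordering as positions: [1, 2, 3, 5, 4, 6]
Discordant pairs = inversions in this position sequence.
1: 0
2: 0
3: 0
5: 4 → 1
4: 0
6: 0
Total: 0 + 0 + 0 + 1 + 0 + 0 = 1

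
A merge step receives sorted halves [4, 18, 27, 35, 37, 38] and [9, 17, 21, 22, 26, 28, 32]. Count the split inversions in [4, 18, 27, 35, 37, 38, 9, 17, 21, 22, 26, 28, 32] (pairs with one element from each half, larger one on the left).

Take each right-half value and tally the left-half values above it:
r = 9: 18, 27, 35, 37, 38 → 5
r = 17: 18, 27, 35, 37, 38 → 5
r = 21: 27, 35, 37, 38 → 4
r = 22: 27, 35, 37, 38 → 4
r = 26: 27, 35, 37, 38 → 4
r = 28: 35, 37, 38 → 3
r = 32: 35, 37, 38 → 3
Cross-inversions: 5 + 5 + 4 + 4 + 4 + 3 + 3 = 28

28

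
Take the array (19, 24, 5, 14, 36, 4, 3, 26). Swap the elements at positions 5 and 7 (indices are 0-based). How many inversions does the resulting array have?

Positions 5 and 7 hold 4 and 26; after swapping, the array is [19, 24, 5, 14, 36, 26, 3, 4].
For each element, count later entries that are smaller:
19 → 5, 14, 3, 4 → 4
24 → 5, 14, 3, 4 → 4
5 → 3, 4 → 2
14 → 3, 4 → 2
36 → 26, 3, 4 → 3
26 → 3, 4 → 2
3 → none → 0
4 → none → 0
Sum: 4 + 4 + 2 + 2 + 3 + 2 + 0 + 0 = 17

17 inversions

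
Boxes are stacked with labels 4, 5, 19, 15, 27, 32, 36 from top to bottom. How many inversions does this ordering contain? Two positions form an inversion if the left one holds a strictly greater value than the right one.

There is 1 inversion.

Inversion pairs (indices are 1-based):
(3,4): 19 > 15
That's 1 pair.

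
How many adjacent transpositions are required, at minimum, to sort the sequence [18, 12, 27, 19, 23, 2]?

Each adjacent swap fixes exactly one inversion, so the minimum swap count equals the number of inversions.
Count inversions — for each element, later elements that are smaller:
18: 12, 2 → 2
12: 2 → 1
27: 19, 23, 2 → 3
19: 2 → 1
23: 2 → 1
2: none → 0
Total inversions: 2 + 1 + 3 + 1 + 1 + 0 = 8

8 adjacent swaps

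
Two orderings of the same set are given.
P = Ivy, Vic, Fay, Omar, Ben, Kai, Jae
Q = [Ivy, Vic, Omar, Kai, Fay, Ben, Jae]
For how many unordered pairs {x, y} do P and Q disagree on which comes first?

3

Assign each item its position (1..7) in the first ordering, then rewrite the second ordering as that position sequence:
positions: Ivy→1, Vic→2, Fay→3, Omar→4, Ben→5, Kai→6, Jae→7
second ordering as positions: [1, 2, 4, 6, 3, 5, 7]
Discordant pairs = inversions in this position sequence.
1: 0
2: 0
4: 3 → 1
6: 3, 5 → 2
3: 0
5: 0
7: 0
Total: 0 + 0 + 1 + 2 + 0 + 0 + 0 = 3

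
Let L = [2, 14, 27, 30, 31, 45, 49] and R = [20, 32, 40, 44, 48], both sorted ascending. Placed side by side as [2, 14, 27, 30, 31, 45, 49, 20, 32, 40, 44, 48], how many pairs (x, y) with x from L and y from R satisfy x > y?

12

For each element r of the right run, count left-run elements greater than r:
r = 20: 27, 30, 31, 45, 49 → 5
r = 32: 45, 49 → 2
r = 40: 45, 49 → 2
r = 44: 45, 49 → 2
r = 48: 49 → 1
Cross-inversions: 5 + 2 + 2 + 2 + 1 = 12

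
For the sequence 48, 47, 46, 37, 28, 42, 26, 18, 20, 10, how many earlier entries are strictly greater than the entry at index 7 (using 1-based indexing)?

6

The element at index 7 is 26.
Elements before it: 48, 47, 46, 37, 28, 42
Those larger than 26: 48, 47, 46, 37, 28, 42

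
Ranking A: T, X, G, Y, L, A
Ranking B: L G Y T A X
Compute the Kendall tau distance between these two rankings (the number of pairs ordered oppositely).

9 discordant pairs

Assign each item its position (1..6) in the first ordering, then rewrite the second ordering as that position sequence:
positions: T→1, X→2, G→3, Y→4, L→5, A→6
second ordering as positions: [5, 3, 4, 1, 6, 2]
Discordant pairs = inversions in this position sequence.
5: 3, 4, 1, 2 → 4
3: 1, 2 → 2
4: 1, 2 → 2
1: 0
6: 2 → 1
2: 0
Total: 4 + 2 + 2 + 0 + 1 + 0 = 9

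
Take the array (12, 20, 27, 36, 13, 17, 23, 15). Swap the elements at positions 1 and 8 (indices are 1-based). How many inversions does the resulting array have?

Inversions: 16

Positions 1 and 8 hold 12 and 15; after swapping, the array is [15, 20, 27, 36, 13, 17, 23, 12].
Element-by-element contributions:
15 → 13, 12 → 2
20 → 13, 17, 12 → 3
27 → 13, 17, 23, 12 → 4
36 → 13, 17, 23, 12 → 4
13 → 12 → 1
17 → 12 → 1
23 → 12 → 1
12 → none → 0
Sum: 2 + 3 + 4 + 4 + 1 + 1 + 1 + 0 = 16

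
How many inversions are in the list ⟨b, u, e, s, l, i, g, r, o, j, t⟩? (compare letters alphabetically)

There are 22 inversions.

For each element, count later entries that are smaller:
b → none → 0
u → e, s, l, i, g, r, o, j, t → 9
e → none → 0
s → l, i, g, r, o, j → 6
l → i, g, j → 3
i → g → 1
g → none → 0
r → o, j → 2
o → j → 1
j → none → 0
t → none → 0
Sum: 0 + 9 + 0 + 6 + 3 + 1 + 0 + 2 + 1 + 0 + 0 = 22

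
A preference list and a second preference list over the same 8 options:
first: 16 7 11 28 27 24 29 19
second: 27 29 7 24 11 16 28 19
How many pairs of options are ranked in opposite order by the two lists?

Assign each item its position (1..8) in the first ordering, then rewrite the second ordering as that position sequence:
positions: 16→1, 7→2, 11→3, 28→4, 27→5, 24→6, 29→7, 19→8
second ordering as positions: [5, 7, 2, 6, 3, 1, 4, 8]
Discordant pairs = inversions in this position sequence.
5: 2, 3, 1, 4 → 4
7: 2, 6, 3, 1, 4 → 5
2: 1 → 1
6: 3, 1, 4 → 3
3: 1 → 1
1: 0
4: 0
8: 0
Total: 4 + 5 + 1 + 3 + 1 + 0 + 0 + 0 = 14

There are 14 pairs.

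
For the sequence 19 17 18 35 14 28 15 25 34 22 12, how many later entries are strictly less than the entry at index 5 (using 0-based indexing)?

4

The element at index 5 is 28.
Elements after it: 15, 25, 34, 22, 12
Those smaller than 28: 15, 25, 22, 12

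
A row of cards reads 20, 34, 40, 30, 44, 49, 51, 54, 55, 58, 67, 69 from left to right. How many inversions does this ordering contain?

2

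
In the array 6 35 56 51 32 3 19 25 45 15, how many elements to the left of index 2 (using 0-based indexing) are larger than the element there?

0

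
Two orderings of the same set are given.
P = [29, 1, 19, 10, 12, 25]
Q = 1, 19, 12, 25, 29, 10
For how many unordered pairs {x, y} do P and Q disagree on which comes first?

Assign each item its position (1..6) in the first ordering, then rewrite the second ordering as that position sequence:
positions: 29→1, 1→2, 19→3, 10→4, 12→5, 25→6
second ordering as positions: [2, 3, 5, 6, 1, 4]
Discordant pairs = inversions in this position sequence.
2: 1 → 1
3: 1 → 1
5: 1, 4 → 2
6: 1, 4 → 2
1: 0
4: 0
Total: 1 + 1 + 2 + 2 + 0 + 0 = 6

6 disagreeing pairs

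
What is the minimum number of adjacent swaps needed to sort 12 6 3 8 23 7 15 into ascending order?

Swaps: 8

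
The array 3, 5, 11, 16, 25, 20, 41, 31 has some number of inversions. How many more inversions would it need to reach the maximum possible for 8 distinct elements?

26

Maximum inversions for 8 distinct elements is C(8, 2) = 8·7/2 = 28.
Current inversions — for each element, count later smaller elements:
3: 0
5: 0
11: 0
16: 0
25: 1
20: 0
41: 1
31: 0
Current total: 0 + 0 + 0 + 0 + 1 + 0 + 1 + 0 = 2
Shortfall: 28 − 2 = 26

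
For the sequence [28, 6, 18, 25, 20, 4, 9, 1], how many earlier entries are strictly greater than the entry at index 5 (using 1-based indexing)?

The element at index 5 is 20.
Elements before it: 28, 6, 18, 25
Those larger than 20: 28, 25

2 such elements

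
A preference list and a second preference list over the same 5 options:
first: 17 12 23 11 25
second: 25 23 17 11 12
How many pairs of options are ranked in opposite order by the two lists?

7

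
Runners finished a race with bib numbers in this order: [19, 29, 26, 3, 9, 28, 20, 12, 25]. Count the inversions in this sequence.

19

Count, for each position, how many later elements it exceeds:
19: 3
29: 7
26: 5
3: 0
9: 0
28: 3
20: 1
12: 0
25: 0
Sum: 3 + 7 + 5 + 0 + 0 + 3 + 1 + 0 + 0 = 19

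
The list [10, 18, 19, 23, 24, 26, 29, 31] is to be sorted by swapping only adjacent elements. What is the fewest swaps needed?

Minimum adjacent swaps = number of inversions (each swap of adjacent out-of-order elements removes one inversion and no swap can remove more).
Count inversions — for each element, later elements that are smaller:
10: none → 0
18: none → 0
19: none → 0
23: none → 0
24: none → 0
26: none → 0
29: none → 0
31: none → 0
Total inversions: 0 + 0 + 0 + 0 + 0 + 0 + 0 + 0 = 0

0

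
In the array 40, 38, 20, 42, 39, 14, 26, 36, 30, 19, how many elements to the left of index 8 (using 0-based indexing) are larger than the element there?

5 such elements

The element at index 8 is 30.
Elements before it: 40, 38, 20, 42, 39, 14, 26, 36
Those larger than 30: 40, 38, 42, 39, 36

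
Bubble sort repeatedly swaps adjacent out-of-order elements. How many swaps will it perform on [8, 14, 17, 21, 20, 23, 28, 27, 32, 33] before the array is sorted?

There are 2 adjacent swaps.

Minimum adjacent swaps = number of inversions (each swap of adjacent out-of-order elements removes one inversion and no swap can remove more).
Count inversions — for each element, later elements that are smaller:
8: none → 0
14: none → 0
17: none → 0
21: 20 → 1
20: none → 0
23: none → 0
28: 27 → 1
27: none → 0
32: none → 0
33: none → 0
Total inversions: 0 + 0 + 0 + 1 + 0 + 0 + 1 + 0 + 0 + 0 = 2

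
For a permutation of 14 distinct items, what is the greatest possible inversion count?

91 inversions

A reversed (strictly descending) arrangement makes every pair an inversion, giving C(14, 2) inversions.
C(14, 2) = 14·13/2 = 91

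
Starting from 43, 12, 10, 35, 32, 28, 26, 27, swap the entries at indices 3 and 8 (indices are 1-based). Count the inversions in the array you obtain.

Positions 3 and 8 hold 10 and 27; after swapping, the array is [43, 12, 27, 35, 32, 28, 26, 10].
Element-by-element contributions:
43 → 12, 27, 35, 32, 28, 26, 10 → 7
12 → 10 → 1
27 → 26, 10 → 2
35 → 32, 28, 26, 10 → 4
32 → 28, 26, 10 → 3
28 → 26, 10 → 2
26 → 10 → 1
10 → none → 0
Sum: 7 + 1 + 2 + 4 + 3 + 2 + 1 + 0 = 20

20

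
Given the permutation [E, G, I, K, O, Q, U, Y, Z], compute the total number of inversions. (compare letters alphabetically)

Sweep left to right; for each value list the smaller values that follow it:
E: 0
G: 0
I: 0
K: 0
O: 0
Q: 0
U: 0
Y: 0
Z: 0
Sum: 0 + 0 + 0 + 0 + 0 + 0 + 0 + 0 + 0 = 0

0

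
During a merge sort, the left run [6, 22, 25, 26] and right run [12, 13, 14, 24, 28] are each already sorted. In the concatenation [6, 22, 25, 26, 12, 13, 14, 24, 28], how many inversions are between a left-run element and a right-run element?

11

Take each right-half value and tally the left-half values above it:
r = 12: 22, 25, 26 → 3
r = 13: 22, 25, 26 → 3
r = 14: 22, 25, 26 → 3
r = 24: 25, 26 → 2
r = 28: none → 0
Cross-inversions: 3 + 3 + 3 + 2 + 0 = 11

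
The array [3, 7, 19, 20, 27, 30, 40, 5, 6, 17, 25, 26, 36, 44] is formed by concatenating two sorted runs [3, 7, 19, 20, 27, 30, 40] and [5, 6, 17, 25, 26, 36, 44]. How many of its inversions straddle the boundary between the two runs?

There are 24 split inversions.

Count, for every r in R, how many entries of L exceed r:
r = 5: 7, 19, 20, 27, 30, 40 → 6
r = 6: 7, 19, 20, 27, 30, 40 → 6
r = 17: 19, 20, 27, 30, 40 → 5
r = 25: 27, 30, 40 → 3
r = 26: 27, 30, 40 → 3
r = 36: 40 → 1
r = 44: none → 0
Cross-inversions: 6 + 6 + 5 + 3 + 3 + 1 + 0 = 24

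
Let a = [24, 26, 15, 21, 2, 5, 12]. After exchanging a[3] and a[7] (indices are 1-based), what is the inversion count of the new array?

Positions 3 and 7 hold 15 and 12; after swapping, the array is [24, 26, 12, 21, 2, 5, 15].
Sweep left to right; for each value list the smaller values that follow it:
24: 5
26: 5
12: 2
21: 3
2: 0
5: 0
15: 0
Sum: 5 + 5 + 2 + 3 + 0 + 0 + 0 = 15

15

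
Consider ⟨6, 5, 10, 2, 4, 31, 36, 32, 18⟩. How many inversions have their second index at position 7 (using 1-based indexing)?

0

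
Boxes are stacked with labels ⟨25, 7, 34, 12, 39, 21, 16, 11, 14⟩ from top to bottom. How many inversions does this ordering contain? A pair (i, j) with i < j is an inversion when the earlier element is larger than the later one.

There are 21 inversions.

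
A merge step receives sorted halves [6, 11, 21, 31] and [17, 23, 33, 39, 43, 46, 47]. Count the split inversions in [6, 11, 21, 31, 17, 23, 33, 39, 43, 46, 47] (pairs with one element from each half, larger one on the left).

3 cross-inversions

Count, for every r in R, how many entries of L exceed r:
r = 17: 21, 31 → 2
r = 23: 31 → 1
r = 33: none → 0
r = 39: none → 0
r = 43: none → 0
r = 46: none → 0
r = 47: none → 0
Cross-inversions: 2 + 1 + 0 + 0 + 0 + 0 + 0 = 3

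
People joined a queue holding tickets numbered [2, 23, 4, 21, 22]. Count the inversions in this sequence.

Out-of-order index pairs (0-indexed):
(1,2): 23 > 4
(1,3): 23 > 21
(1,4): 23 > 22
That's 3 pairs.

3 out-of-order pairs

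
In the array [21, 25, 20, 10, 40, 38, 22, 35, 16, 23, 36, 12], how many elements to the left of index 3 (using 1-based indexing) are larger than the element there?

The element at index 3 is 20.
Elements before it: 21, 25
Those larger than 20: 21, 25

2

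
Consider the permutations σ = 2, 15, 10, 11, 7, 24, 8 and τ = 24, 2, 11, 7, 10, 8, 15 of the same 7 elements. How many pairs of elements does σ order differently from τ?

11

Assign each item its position (1..7) in the first ordering, then rewrite the second ordering as that position sequence:
positions: 2→1, 15→2, 10→3, 11→4, 7→5, 24→6, 8→7
second ordering as positions: [6, 1, 4, 5, 3, 7, 2]
Discordant pairs = inversions in this position sequence.
6: 1, 4, 5, 3, 2 → 5
1: 0
4: 3, 2 → 2
5: 3, 2 → 2
3: 2 → 1
7: 2 → 1
2: 0
Total: 5 + 0 + 2 + 2 + 1 + 1 + 0 = 11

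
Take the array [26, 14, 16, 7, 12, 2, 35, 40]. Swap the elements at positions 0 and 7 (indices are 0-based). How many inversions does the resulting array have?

Positions 0 and 7 hold 26 and 40; after swapping, the array is [40, 14, 16, 7, 12, 2, 35, 26].
Sweep left to right; for each value list the smaller values that follow it:
40 → 14, 16, 7, 12, 2, 35, 26 → 7
14 → 7, 12, 2 → 3
16 → 7, 12, 2 → 3
7 → 2 → 1
12 → 2 → 1
2 → none → 0
35 → 26 → 1
26 → none → 0
Sum: 7 + 3 + 3 + 1 + 1 + 0 + 1 + 0 = 16

16 inversions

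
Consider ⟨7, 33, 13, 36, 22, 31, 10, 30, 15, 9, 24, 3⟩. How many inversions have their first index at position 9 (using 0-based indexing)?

1

The element at index 9 is 9.
Elements after it: 24, 3
Those smaller than 9: 3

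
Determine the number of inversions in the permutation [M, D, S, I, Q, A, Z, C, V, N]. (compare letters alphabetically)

For each element, count later entries that are smaller:
M → D, I, A, C → 4
D → A, C → 2
S → I, Q, A, C, N → 5
I → A, C → 2
Q → A, C, N → 3
A → none → 0
Z → C, V, N → 3
C → none → 0
V → N → 1
N → none → 0
Sum: 4 + 2 + 5 + 2 + 3 + 0 + 3 + 0 + 1 + 0 = 20

20 inversions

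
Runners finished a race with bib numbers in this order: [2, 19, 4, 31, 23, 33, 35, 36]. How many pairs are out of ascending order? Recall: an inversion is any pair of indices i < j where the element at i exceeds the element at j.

Out-of-order pairs: 2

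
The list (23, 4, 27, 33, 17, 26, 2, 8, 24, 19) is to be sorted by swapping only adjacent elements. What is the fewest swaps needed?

25

Each adjacent swap fixes exactly one inversion, so the minimum swap count equals the number of inversions.
Count inversions — for each element, later elements that are smaller:
23: 4, 17, 2, 8, 19 → 5
4: 2 → 1
27: 17, 26, 2, 8, 24, 19 → 6
33: 17, 26, 2, 8, 24, 19 → 6
17: 2, 8 → 2
26: 2, 8, 24, 19 → 4
2: none → 0
8: none → 0
24: 19 → 1
19: none → 0
Total inversions: 5 + 1 + 6 + 6 + 2 + 4 + 0 + 0 + 1 + 0 = 25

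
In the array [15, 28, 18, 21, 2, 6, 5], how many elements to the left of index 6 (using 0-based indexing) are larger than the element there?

The element at index 6 is 5.
Elements before it: 15, 28, 18, 21, 2, 6
Those larger than 5: 15, 28, 18, 21, 6

5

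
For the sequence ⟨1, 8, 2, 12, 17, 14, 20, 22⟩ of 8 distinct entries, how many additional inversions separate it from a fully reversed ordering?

Maximum inversions for 8 distinct elements is C(8, 2) = 8·7/2 = 28.
Current inversions — for each element, count later smaller elements:
1: 0
8: 1
2: 0
12: 0
17: 1
14: 0
20: 0
22: 0
Current total: 0 + 1 + 0 + 0 + 1 + 0 + 0 + 0 = 2
Shortfall: 28 − 2 = 26

26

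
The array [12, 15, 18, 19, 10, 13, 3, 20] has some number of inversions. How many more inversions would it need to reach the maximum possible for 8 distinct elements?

15 inversions short

Maximum inversions for 8 distinct elements is C(8, 2) = 8·7/2 = 28.
Current inversions — for each element, count later smaller elements:
12: 2
15: 3
18: 3
19: 3
10: 1
13: 1
3: 0
20: 0
Current total: 2 + 3 + 3 + 3 + 1 + 1 + 0 + 0 = 13
Shortfall: 28 − 13 = 15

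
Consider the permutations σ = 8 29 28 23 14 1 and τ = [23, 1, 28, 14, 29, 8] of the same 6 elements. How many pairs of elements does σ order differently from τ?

12 discordant pairs

Assign each item its position (1..6) in the first ordering, then rewrite the second ordering as that position sequence:
positions: 8→1, 29→2, 28→3, 23→4, 14→5, 1→6
second ordering as positions: [4, 6, 3, 5, 2, 1]
Discordant pairs = inversions in this position sequence.
4: 3, 2, 1 → 3
6: 3, 5, 2, 1 → 4
3: 2, 1 → 2
5: 2, 1 → 2
2: 1 → 1
1: 0
Total: 3 + 4 + 2 + 2 + 1 + 0 = 12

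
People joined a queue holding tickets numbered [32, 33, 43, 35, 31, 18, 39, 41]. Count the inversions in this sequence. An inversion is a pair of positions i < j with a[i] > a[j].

12

For each element, count later entries that are smaller:
32: 2
33: 2
43: 5
35: 2
31: 1
18: 0
39: 0
41: 0
Sum: 2 + 2 + 5 + 2 + 1 + 0 + 0 + 0 = 12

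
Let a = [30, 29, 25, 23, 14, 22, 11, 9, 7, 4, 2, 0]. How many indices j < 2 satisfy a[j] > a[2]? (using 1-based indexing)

The element at index 2 is 29.
Elements before it: 30
Those larger than 29: 30

1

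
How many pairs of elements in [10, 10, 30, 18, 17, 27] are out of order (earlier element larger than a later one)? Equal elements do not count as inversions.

Listing every pair i<j with a[i]>a[j] (using 1-based positions):
(3,4): 30 > 18
(3,5): 30 > 17
(3,6): 30 > 27
(4,5): 18 > 17
That's 4 pairs.

Inversions: 4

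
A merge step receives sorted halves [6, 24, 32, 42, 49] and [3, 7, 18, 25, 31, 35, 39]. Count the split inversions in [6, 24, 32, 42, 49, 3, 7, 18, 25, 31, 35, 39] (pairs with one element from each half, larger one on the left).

Count, for every r in R, how many entries of L exceed r:
r = 3: 6, 24, 32, 42, 49 → 5
r = 7: 24, 32, 42, 49 → 4
r = 18: 24, 32, 42, 49 → 4
r = 25: 32, 42, 49 → 3
r = 31: 32, 42, 49 → 3
r = 35: 42, 49 → 2
r = 39: 42, 49 → 2
Cross-inversions: 5 + 4 + 4 + 3 + 3 + 2 + 2 = 23

There are 23 split inversions.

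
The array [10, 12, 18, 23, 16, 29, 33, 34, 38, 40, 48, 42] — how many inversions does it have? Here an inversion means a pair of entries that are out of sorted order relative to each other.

3

Count, for each position, how many later elements it exceeds:
10 → none → 0
12 → none → 0
18 → 16 → 1
23 → 16 → 1
16 → none → 0
29 → none → 0
33 → none → 0
34 → none → 0
38 → none → 0
40 → none → 0
48 → 42 → 1
42 → none → 0
Sum: 0 + 0 + 1 + 1 + 0 + 0 + 0 + 0 + 0 + 0 + 1 + 0 = 3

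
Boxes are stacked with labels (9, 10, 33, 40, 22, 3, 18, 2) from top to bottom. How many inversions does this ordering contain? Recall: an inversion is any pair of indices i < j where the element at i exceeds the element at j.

There are 17 inversions.

Sweep left to right; for each value list the smaller values that follow it:
9: 2
10: 2
33: 4
40: 4
22: 3
3: 1
18: 1
2: 0
Sum: 2 + 2 + 4 + 4 + 3 + 1 + 1 + 0 = 17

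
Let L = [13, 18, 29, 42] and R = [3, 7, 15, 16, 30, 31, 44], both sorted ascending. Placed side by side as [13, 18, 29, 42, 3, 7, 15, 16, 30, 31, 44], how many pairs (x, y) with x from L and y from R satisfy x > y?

Count, for every r in R, how many entries of L exceed r:
r = 3: 13, 18, 29, 42 → 4
r = 7: 13, 18, 29, 42 → 4
r = 15: 18, 29, 42 → 3
r = 16: 18, 29, 42 → 3
r = 30: 42 → 1
r = 31: 42 → 1
r = 44: none → 0
Cross-inversions: 4 + 4 + 3 + 3 + 1 + 1 + 0 = 16

16 split inversions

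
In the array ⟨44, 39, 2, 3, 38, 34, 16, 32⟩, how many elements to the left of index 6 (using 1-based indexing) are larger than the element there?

The element at index 6 is 34.
Elements before it: 44, 39, 2, 3, 38
Those larger than 34: 44, 39, 38

3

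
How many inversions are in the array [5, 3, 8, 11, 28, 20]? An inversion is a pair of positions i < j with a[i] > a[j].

2

Out-of-order index pairs (1-indexed):
(1,2): 5 > 3
(5,6): 28 > 20
That's 2 pairs.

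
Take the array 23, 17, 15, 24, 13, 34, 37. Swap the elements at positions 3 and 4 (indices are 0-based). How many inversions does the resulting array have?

6 inversions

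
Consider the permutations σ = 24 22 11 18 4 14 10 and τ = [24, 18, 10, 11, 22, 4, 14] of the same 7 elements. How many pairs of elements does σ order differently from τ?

Discordant pairs: 7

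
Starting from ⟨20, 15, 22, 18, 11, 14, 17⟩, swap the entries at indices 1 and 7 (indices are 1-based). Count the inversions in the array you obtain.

11

Positions 1 and 7 hold 20 and 17; after swapping, the array is [17, 15, 22, 18, 11, 14, 20].
Element-by-element contributions:
17 → 15, 11, 14 → 3
15 → 11, 14 → 2
22 → 18, 11, 14, 20 → 4
18 → 11, 14 → 2
11 → none → 0
14 → none → 0
20 → none → 0
Sum: 3 + 2 + 4 + 2 + 0 + 0 + 0 = 11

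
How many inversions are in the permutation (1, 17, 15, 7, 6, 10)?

8 out-of-order pairs

Out-of-order index pairs (1-indexed):
(2,3): 17 > 15
(2,4): 17 > 7
(2,5): 17 > 6
(2,6): 17 > 10
(3,4): 15 > 7
(3,5): 15 > 6
(3,6): 15 > 10
(4,5): 7 > 6
That's 8 pairs.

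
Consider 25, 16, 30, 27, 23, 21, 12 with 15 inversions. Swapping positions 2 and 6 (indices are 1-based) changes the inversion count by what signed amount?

Positions 2 and 6 hold 16 and 21; after swapping, the array is [25, 21, 30, 27, 23, 16, 12].
Element-by-element contributions:
25 → 21, 23, 16, 12 → 4
21 → 16, 12 → 2
30 → 27, 23, 16, 12 → 4
27 → 23, 16, 12 → 3
23 → 16, 12 → 2
16 → 12 → 1
12 → none → 0
Sum: 4 + 2 + 4 + 3 + 2 + 1 + 0 = 16
Change: 16 − 15 = +1

+1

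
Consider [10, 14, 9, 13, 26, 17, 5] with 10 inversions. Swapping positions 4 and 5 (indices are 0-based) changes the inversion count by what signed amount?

Positions 4 and 5 hold 26 and 17; after swapping, the array is [10, 14, 9, 13, 17, 26, 5].
Element-by-element contributions:
10 → 9, 5 → 2
14 → 9, 13, 5 → 3
9 → 5 → 1
13 → 5 → 1
17 → 5 → 1
26 → 5 → 1
5 → none → 0
Sum: 2 + 3 + 1 + 1 + 1 + 1 + 0 = 9
Change: 9 − 10 = -1

-1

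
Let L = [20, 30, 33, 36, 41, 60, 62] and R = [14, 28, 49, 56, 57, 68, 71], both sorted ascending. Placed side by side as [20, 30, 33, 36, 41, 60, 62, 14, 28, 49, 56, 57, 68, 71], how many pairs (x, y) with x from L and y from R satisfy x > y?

19 split inversions

Take each right-half value and tally the left-half values above it:
r = 14: 20, 30, 33, 36, 41, 60, 62 → 7
r = 28: 30, 33, 36, 41, 60, 62 → 6
r = 49: 60, 62 → 2
r = 56: 60, 62 → 2
r = 57: 60, 62 → 2
r = 68: none → 0
r = 71: none → 0
Cross-inversions: 7 + 6 + 2 + 2 + 2 + 0 + 0 = 19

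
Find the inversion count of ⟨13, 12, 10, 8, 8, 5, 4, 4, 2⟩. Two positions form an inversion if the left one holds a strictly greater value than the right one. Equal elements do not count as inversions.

Element-by-element contributions:
13: 8
12: 7
10: 6
8: 4
8: 4
5: 3
4: 1
4: 1
2: 0
Sum: 8 + 7 + 6 + 4 + 4 + 3 + 1 + 1 + 0 = 34

34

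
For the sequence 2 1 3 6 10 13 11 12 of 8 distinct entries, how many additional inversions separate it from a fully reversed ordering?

25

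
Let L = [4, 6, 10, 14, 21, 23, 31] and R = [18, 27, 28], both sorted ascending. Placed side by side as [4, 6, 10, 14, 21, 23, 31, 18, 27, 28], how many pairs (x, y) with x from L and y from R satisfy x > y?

5 split inversions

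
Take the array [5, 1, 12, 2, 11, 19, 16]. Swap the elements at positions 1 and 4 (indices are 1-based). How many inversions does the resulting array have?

4 inversions

Positions 1 and 4 hold 5 and 2; after swapping, the array is [2, 1, 12, 5, 11, 19, 16].
Sweep left to right; for each value list the smaller values that follow it:
2: 1
1: 0
12: 2
5: 0
11: 0
19: 1
16: 0
Sum: 1 + 0 + 2 + 0 + 0 + 1 + 0 = 4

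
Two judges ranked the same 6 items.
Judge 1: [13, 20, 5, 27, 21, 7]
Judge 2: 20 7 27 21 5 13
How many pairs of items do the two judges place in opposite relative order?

There are 10 discordant pairs.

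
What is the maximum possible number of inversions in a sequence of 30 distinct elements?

435

The maximum occurs when the array is in strictly decreasing order: every one of the C(30, 2) pairs is inverted.
C(30, 2) = 30·29/2 = 435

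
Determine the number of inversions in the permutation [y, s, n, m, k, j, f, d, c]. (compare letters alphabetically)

36 inversions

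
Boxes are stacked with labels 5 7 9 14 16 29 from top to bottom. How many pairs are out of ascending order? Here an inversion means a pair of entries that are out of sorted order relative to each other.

0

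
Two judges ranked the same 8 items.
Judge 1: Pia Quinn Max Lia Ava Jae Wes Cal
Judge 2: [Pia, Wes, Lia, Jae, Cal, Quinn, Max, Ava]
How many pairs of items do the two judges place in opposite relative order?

Assign each item its position (1..8) in the first ordering, then rewrite the second ordering as that position sequence:
positions: Pia→1, Quinn→2, Max→3, Lia→4, Ava→5, Jae→6, Wes→7, Cal→8
second ordering as positions: [1, 7, 4, 6, 8, 2, 3, 5]
Discordant pairs = inversions in this position sequence.
1: 0
7: 4, 6, 2, 3, 5 → 5
4: 2, 3 → 2
6: 2, 3, 5 → 3
8: 2, 3, 5 → 3
2: 0
3: 0
5: 0
Total: 0 + 5 + 2 + 3 + 3 + 0 + 0 + 0 = 13

There are 13 discordant pairs.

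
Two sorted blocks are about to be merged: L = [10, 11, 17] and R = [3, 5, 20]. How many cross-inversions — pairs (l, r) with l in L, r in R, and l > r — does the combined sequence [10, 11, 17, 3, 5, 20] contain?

6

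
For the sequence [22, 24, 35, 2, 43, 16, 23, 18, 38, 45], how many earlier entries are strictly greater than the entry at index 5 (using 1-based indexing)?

0 such elements

The element at index 5 is 43.
Elements before it: 22, 24, 35, 2
None of them are larger than 43.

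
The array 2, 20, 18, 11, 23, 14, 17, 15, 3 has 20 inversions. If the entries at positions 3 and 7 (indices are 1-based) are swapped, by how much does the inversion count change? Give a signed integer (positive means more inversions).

-1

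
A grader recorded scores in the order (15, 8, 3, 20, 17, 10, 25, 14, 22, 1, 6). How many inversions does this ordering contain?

Element-by-element contributions:
15 → 8, 3, 10, 14, 1, 6 → 6
8 → 3, 1, 6 → 3
3 → 1 → 1
20 → 17, 10, 14, 1, 6 → 5
17 → 10, 14, 1, 6 → 4
10 → 1, 6 → 2
25 → 14, 22, 1, 6 → 4
14 → 1, 6 → 2
22 → 1, 6 → 2
1 → none → 0
6 → none → 0
Sum: 6 + 3 + 1 + 5 + 4 + 2 + 4 + 2 + 2 + 0 + 0 = 29

29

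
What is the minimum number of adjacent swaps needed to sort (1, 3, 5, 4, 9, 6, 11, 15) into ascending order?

2 swaps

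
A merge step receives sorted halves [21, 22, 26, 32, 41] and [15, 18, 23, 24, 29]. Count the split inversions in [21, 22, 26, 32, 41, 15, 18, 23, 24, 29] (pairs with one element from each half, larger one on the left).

Count, for every r in R, how many entries of L exceed r:
r = 15: 21, 22, 26, 32, 41 → 5
r = 18: 21, 22, 26, 32, 41 → 5
r = 23: 26, 32, 41 → 3
r = 24: 26, 32, 41 → 3
r = 29: 32, 41 → 2
Cross-inversions: 5 + 5 + 3 + 3 + 2 = 18

There are 18 split inversions.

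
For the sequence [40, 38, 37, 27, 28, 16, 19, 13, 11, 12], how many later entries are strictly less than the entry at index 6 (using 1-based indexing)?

3

The element at index 6 is 16.
Elements after it: 19, 13, 11, 12
Those smaller than 16: 13, 11, 12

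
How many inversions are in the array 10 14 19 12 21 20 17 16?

10 inversions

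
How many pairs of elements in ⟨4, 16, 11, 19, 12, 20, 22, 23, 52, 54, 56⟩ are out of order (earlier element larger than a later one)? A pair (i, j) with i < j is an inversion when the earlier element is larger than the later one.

For each element, count later entries that are smaller:
4: 0
16: 2
11: 0
19: 1
12: 0
20: 0
22: 0
23: 0
52: 0
54: 0
56: 0
Sum: 0 + 2 + 0 + 1 + 0 + 0 + 0 + 0 + 0 + 0 + 0 = 3

There are 3 inversions.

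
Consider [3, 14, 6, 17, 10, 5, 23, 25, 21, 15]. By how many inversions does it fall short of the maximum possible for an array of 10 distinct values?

Maximum inversions for 10 distinct elements is C(10, 2) = 10·9/2 = 45.
Current inversions — for each element, count later smaller elements:
3: 0
14: 3
6: 1
17: 3
10: 1
5: 0
23: 2
25: 2
21: 1
15: 0
Current total: 0 + 3 + 1 + 3 + 1 + 0 + 2 + 2 + 1 + 0 = 13
Shortfall: 45 − 13 = 32

32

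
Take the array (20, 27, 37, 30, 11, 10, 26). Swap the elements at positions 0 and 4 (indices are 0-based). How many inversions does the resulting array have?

12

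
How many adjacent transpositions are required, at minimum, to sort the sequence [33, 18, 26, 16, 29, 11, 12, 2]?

Adjacent swaps: 23

Minimum adjacent swaps = number of inversions (each swap of adjacent out-of-order elements removes one inversion and no swap can remove more).
Count inversions — for each element, later elements that are smaller:
33: 18, 26, 16, 29, 11, 12, 2 → 7
18: 16, 11, 12, 2 → 4
26: 16, 11, 12, 2 → 4
16: 11, 12, 2 → 3
29: 11, 12, 2 → 3
11: 2 → 1
12: 2 → 1
2: none → 0
Total inversions: 7 + 4 + 4 + 3 + 3 + 1 + 1 + 0 = 23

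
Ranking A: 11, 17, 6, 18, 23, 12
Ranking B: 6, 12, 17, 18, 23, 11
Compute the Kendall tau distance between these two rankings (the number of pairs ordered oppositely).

Assign each item its position (1..6) in the first ordering, then rewrite the second ordering as that position sequence:
positions: 11→1, 17→2, 6→3, 18→4, 23→5, 12→6
second ordering as positions: [3, 6, 2, 4, 5, 1]
Discordant pairs = inversions in this position sequence.
3: 2, 1 → 2
6: 2, 4, 5, 1 → 4
2: 1 → 1
4: 1 → 1
5: 1 → 1
1: 0
Total: 2 + 4 + 1 + 1 + 1 + 0 = 9

9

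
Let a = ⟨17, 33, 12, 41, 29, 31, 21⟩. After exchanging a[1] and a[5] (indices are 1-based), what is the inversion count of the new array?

11

Positions 1 and 5 hold 17 and 29; after swapping, the array is [29, 33, 12, 41, 17, 31, 21].
Sweep left to right; for each value list the smaller values that follow it:
29: 3
33: 4
12: 0
41: 3
17: 0
31: 1
21: 0
Sum: 3 + 4 + 0 + 3 + 0 + 1 + 0 = 11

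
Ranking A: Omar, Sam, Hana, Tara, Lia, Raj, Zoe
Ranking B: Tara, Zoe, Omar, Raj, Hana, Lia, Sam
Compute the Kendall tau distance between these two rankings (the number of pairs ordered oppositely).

Assign each item its position (1..7) in the first ordering, then rewrite the second ordering as that position sequence:
positions: Omar→1, Sam→2, Hana→3, Tara→4, Lia→5, Raj→6, Zoe→7
second ordering as positions: [4, 7, 1, 6, 3, 5, 2]
Discordant pairs = inversions in this position sequence.
4: 1, 3, 2 → 3
7: 1, 6, 3, 5, 2 → 5
1: 0
6: 3, 5, 2 → 3
3: 2 → 1
5: 2 → 1
2: 0
Total: 3 + 5 + 0 + 3 + 1 + 1 + 0 = 13

13 discordant pairs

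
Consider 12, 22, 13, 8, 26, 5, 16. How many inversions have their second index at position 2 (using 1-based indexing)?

The element at index 2 is 22.
Elements before it: 12
None of them are larger than 22.

0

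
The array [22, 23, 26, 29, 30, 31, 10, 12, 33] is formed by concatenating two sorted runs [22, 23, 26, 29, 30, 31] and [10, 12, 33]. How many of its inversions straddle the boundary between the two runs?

Count, for every r in R, how many entries of L exceed r:
r = 10: 22, 23, 26, 29, 30, 31 → 6
r = 12: 22, 23, 26, 29, 30, 31 → 6
r = 33: none → 0
Cross-inversions: 6 + 6 + 0 = 12

12 split inversions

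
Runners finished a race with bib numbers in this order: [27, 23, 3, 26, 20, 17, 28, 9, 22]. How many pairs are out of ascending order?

Out-of-order pairs: 21

Element-by-element contributions:
27: 7
23: 5
3: 0
26: 4
20: 2
17: 1
28: 2
9: 0
22: 0
Sum: 7 + 5 + 0 + 4 + 2 + 1 + 2 + 0 + 0 = 21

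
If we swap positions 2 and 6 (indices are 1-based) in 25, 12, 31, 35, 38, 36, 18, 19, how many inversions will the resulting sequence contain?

Positions 2 and 6 hold 12 and 36; after swapping, the array is [25, 36, 31, 35, 38, 12, 18, 19].
Element-by-element contributions:
25 → 12, 18, 19 → 3
36 → 31, 35, 12, 18, 19 → 5
31 → 12, 18, 19 → 3
35 → 12, 18, 19 → 3
38 → 12, 18, 19 → 3
12 → none → 0
18 → none → 0
19 → none → 0
Sum: 3 + 5 + 3 + 3 + 3 + 0 + 0 + 0 = 17

17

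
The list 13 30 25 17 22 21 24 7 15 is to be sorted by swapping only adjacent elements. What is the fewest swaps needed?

There are 23 adjacent swaps.

The minimum number of adjacent swaps to sort an array equals its inversion count, since every such swap removes exactly one inversion.
Count inversions — for each element, later elements that are smaller:
13: 7 → 1
30: 25, 17, 22, 21, 24, 7, 15 → 7
25: 17, 22, 21, 24, 7, 15 → 6
17: 7, 15 → 2
22: 21, 7, 15 → 3
21: 7, 15 → 2
24: 7, 15 → 2
7: none → 0
15: none → 0
Total inversions: 1 + 7 + 6 + 2 + 3 + 2 + 2 + 0 + 0 = 23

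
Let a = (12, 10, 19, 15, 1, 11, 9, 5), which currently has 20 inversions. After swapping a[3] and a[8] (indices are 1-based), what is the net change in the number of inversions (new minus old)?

Positions 3 and 8 hold 19 and 5; after swapping, the array is [12, 10, 5, 15, 1, 11, 9, 19].
Sweep left to right; for each value list the smaller values that follow it:
12 → 10, 5, 1, 11, 9 → 5
10 → 5, 1, 9 → 3
5 → 1 → 1
15 → 1, 11, 9 → 3
1 → none → 0
11 → 9 → 1
9 → none → 0
19 → none → 0
Sum: 5 + 3 + 1 + 3 + 0 + 1 + 0 + 0 = 13
Change: 13 − 20 = -7

-7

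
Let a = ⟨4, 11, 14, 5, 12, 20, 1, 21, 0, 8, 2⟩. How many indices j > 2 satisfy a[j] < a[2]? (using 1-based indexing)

5 such elements

The element at index 2 is 11.
Elements after it: 14, 5, 12, 20, 1, 21, 0, 8, 2
Those smaller than 11: 5, 1, 0, 8, 2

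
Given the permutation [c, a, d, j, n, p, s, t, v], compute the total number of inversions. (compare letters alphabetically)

Sweep left to right; for each value list the smaller values that follow it:
c → a → 1
a → none → 0
d → none → 0
j → none → 0
n → none → 0
p → none → 0
s → none → 0
t → none → 0
v → none → 0
Sum: 1 + 0 + 0 + 0 + 0 + 0 + 0 + 0 + 0 = 1

Out-of-order pairs: 1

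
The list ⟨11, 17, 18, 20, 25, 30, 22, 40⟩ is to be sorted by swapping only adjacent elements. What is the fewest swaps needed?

There are 2 adjacent swaps.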